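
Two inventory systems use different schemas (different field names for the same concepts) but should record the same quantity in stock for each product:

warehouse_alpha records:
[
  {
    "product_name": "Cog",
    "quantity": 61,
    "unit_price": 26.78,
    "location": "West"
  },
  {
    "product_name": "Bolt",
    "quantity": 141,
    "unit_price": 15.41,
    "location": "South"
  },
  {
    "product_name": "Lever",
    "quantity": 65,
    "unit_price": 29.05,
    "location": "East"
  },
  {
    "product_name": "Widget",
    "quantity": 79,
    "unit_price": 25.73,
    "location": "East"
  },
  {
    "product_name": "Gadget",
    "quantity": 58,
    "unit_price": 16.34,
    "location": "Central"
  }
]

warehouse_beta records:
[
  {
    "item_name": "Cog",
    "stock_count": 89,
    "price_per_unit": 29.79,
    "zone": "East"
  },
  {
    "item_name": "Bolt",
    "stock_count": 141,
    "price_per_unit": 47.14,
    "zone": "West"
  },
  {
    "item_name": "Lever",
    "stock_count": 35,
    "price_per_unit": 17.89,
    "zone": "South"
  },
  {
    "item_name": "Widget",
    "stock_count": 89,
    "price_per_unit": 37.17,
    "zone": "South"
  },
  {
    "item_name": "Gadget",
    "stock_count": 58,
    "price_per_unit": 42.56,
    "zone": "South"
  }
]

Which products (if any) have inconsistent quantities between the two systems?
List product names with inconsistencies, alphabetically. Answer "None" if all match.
Cog, Lever, Widget

Schema mappings:
- "product_name" (warehouse_alpha) = "item_name" (warehouse_beta) = product name
- "quantity" (warehouse_alpha) = "stock_count" (warehouse_beta) = quantity

Comparison:
  Cog: 61 vs 89 - MISMATCH
  Bolt: 141 vs 141 - MATCH
  Lever: 65 vs 35 - MISMATCH
  Widget: 79 vs 89 - MISMATCH
  Gadget: 58 vs 58 - MATCH

Products with inconsistencies: Cog, Lever, Widget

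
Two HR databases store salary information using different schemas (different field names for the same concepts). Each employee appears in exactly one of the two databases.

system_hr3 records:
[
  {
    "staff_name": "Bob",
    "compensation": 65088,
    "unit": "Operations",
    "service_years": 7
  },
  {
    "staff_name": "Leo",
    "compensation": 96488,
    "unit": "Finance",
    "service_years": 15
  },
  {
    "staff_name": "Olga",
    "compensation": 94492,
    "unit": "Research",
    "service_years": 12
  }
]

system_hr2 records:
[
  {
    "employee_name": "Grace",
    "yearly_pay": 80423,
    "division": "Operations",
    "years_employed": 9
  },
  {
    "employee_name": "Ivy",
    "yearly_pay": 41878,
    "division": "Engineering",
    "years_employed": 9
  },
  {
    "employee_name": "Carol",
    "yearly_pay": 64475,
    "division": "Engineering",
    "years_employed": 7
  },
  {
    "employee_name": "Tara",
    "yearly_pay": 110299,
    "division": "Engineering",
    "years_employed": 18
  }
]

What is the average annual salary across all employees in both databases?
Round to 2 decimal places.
79020.43

Schema mapping: "compensation" (system_hr3) = "yearly_pay" (system_hr2) = annual salary

All salaries: [65088, 96488, 94492, 80423, 41878, 64475, 110299]
Sum: 553143
Count: 7
Average: 553143 / 7 = 79020.43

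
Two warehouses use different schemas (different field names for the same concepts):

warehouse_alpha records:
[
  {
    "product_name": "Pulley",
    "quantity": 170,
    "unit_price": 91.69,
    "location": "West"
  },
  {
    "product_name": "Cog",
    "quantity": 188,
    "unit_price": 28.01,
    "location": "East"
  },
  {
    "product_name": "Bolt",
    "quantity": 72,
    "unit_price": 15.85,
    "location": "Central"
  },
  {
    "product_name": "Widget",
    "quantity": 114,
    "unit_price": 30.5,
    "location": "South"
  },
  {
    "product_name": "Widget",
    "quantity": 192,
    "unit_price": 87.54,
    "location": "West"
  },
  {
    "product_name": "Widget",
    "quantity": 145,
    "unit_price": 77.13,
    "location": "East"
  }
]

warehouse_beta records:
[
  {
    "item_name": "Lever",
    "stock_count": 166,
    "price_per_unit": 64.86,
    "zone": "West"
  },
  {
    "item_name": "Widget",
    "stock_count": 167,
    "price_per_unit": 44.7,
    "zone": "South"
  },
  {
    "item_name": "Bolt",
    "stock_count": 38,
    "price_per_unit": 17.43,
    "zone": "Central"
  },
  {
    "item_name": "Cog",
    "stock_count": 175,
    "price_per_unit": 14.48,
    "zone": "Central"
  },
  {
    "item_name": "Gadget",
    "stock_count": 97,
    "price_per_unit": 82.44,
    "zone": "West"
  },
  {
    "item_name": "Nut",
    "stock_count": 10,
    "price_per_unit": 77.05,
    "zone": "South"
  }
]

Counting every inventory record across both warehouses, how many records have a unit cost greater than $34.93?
7

Schema mapping: "unit_price" (warehouse_alpha) = "price_per_unit" (warehouse_beta) = unit cost

Records > $34.93 in warehouse_alpha: 3
Records > $34.93 in warehouse_beta: 4

Total count: 3 + 4 = 7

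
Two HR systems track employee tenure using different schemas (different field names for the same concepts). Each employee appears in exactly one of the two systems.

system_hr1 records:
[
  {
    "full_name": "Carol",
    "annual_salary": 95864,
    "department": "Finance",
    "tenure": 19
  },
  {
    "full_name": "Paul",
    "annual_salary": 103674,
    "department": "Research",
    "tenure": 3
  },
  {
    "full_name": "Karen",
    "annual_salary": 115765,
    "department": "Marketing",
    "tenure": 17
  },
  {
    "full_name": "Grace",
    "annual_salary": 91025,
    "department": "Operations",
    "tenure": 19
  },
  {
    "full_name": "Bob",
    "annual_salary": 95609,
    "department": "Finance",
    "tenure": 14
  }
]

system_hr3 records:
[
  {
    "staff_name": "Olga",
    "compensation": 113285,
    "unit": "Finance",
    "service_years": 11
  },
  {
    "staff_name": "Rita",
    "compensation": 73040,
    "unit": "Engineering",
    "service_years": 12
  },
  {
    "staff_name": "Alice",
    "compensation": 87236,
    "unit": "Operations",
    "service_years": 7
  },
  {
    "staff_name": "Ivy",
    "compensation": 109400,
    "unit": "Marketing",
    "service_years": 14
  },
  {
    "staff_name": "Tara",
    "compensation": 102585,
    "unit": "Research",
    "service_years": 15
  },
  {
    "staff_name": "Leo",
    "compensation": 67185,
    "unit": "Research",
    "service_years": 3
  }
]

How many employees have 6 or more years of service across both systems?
9

Reconcile schemas: "tenure" (system_hr1) = "service_years" (system_hr3) = years of service

From system_hr1: 4 employees with >= 6 years
From system_hr3: 5 employees with >= 6 years

Total: 4 + 5 = 9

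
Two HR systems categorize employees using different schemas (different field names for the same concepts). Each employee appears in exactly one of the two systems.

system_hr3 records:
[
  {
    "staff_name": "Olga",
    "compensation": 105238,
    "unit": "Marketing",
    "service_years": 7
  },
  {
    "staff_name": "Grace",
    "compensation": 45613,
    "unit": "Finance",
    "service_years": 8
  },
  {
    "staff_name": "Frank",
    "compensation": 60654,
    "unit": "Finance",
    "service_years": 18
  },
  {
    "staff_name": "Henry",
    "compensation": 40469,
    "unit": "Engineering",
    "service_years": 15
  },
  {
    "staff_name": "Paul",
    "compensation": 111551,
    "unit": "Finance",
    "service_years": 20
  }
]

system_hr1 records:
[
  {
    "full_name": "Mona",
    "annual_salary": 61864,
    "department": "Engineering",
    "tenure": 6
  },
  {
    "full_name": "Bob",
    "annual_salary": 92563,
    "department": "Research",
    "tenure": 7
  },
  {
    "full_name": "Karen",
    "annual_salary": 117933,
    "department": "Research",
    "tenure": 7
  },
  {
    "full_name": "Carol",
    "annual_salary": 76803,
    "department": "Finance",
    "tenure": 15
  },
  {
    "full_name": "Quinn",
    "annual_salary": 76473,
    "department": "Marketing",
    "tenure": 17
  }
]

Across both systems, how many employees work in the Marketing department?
2

Schema mapping: "unit" (system_hr3) = "department" (system_hr1) = department

Marketing employees in system_hr3: 1
Marketing employees in system_hr1: 1

Total in Marketing: 1 + 1 = 2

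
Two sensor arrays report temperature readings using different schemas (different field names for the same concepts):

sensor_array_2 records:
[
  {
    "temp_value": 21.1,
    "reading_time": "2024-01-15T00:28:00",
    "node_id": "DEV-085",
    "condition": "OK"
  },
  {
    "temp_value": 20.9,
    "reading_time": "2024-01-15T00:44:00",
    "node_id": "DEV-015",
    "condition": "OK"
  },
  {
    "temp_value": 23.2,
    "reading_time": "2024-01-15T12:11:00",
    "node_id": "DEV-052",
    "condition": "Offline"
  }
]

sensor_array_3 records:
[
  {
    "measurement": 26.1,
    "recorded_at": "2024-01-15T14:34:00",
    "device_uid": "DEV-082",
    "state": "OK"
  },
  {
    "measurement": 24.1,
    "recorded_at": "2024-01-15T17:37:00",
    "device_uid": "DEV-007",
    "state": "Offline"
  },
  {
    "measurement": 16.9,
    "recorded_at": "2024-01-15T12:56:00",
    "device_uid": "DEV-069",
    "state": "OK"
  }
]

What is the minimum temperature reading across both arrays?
16.9

Schema mapping: "temp_value" (sensor_array_2) = "measurement" (sensor_array_3) = temperature reading

Minimum in sensor_array_2: 20.9
Minimum in sensor_array_3: 16.9

Overall minimum: min(20.9, 16.9) = 16.9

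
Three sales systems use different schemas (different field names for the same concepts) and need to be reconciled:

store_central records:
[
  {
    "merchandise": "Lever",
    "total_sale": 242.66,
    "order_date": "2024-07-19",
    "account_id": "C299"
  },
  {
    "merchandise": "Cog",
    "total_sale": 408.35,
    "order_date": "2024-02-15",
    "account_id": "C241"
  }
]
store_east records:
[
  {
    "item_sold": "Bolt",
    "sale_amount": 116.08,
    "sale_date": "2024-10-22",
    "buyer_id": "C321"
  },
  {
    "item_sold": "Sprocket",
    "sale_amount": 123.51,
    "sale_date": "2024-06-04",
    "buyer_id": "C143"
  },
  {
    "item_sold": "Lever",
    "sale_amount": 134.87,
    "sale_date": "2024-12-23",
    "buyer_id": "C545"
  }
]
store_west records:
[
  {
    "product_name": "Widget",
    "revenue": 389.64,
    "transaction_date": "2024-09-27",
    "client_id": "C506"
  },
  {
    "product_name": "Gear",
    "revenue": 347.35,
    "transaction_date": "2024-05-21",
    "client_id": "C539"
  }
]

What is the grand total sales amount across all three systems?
1762.46

Schema reconciliation - all amount fields map to sale amount:

store_central (total_sale): 651.01
store_east (sale_amount): 374.46
store_west (revenue): 736.99

Grand total: 1762.46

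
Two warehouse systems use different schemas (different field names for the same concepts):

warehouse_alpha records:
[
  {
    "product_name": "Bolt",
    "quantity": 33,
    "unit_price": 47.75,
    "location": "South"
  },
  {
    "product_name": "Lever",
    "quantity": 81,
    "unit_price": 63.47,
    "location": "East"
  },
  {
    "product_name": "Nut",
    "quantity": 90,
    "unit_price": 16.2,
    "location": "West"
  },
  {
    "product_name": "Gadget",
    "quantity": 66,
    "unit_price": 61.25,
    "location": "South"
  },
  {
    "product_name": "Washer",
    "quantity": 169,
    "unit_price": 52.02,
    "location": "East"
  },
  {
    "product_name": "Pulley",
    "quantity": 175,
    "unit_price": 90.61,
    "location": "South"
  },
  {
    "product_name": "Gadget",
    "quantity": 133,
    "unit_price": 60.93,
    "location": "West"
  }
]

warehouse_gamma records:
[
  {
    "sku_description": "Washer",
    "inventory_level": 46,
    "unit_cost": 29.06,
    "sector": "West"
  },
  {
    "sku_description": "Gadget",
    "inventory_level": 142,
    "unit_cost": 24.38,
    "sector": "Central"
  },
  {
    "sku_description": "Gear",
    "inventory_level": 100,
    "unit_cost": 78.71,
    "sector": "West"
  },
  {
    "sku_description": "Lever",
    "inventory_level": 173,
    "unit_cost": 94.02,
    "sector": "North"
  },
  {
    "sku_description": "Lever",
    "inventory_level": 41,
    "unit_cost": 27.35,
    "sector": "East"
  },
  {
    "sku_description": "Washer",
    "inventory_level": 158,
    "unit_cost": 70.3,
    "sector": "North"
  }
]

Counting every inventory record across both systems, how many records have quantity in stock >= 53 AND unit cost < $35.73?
2

Schema mappings:
- "quantity" (warehouse_alpha) = "inventory_level" (warehouse_gamma) = quantity
- "unit_price" (warehouse_alpha) = "unit_cost" (warehouse_gamma) = unit cost

Records meeting both conditions in warehouse_alpha: 1
Records meeting both conditions in warehouse_gamma: 1

Total: 1 + 1 = 2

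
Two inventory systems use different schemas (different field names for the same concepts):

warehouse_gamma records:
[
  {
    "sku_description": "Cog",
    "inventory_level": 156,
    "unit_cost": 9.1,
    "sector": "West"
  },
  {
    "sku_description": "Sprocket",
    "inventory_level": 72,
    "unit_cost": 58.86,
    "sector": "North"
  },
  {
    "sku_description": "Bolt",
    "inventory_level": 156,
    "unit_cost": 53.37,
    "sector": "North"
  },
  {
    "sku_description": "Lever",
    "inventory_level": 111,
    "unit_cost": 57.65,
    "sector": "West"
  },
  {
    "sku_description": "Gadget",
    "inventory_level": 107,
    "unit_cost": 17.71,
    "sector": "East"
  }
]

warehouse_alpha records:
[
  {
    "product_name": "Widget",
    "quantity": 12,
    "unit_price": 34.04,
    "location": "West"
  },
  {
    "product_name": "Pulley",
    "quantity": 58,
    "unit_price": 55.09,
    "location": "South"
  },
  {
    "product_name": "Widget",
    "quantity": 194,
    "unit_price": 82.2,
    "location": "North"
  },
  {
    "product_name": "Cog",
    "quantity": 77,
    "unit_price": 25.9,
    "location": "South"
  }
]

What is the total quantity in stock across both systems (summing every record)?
943

To reconcile these schemas, identify the field holding the quantity in stock in each system:
1. In warehouse_gamma it is "inventory_level"
2. In warehouse_alpha it is "quantity"

From warehouse_gamma: 156 + 72 + 156 + 111 + 107 = 602
From warehouse_alpha: 12 + 58 + 194 + 77 = 341

Total: 602 + 341 = 943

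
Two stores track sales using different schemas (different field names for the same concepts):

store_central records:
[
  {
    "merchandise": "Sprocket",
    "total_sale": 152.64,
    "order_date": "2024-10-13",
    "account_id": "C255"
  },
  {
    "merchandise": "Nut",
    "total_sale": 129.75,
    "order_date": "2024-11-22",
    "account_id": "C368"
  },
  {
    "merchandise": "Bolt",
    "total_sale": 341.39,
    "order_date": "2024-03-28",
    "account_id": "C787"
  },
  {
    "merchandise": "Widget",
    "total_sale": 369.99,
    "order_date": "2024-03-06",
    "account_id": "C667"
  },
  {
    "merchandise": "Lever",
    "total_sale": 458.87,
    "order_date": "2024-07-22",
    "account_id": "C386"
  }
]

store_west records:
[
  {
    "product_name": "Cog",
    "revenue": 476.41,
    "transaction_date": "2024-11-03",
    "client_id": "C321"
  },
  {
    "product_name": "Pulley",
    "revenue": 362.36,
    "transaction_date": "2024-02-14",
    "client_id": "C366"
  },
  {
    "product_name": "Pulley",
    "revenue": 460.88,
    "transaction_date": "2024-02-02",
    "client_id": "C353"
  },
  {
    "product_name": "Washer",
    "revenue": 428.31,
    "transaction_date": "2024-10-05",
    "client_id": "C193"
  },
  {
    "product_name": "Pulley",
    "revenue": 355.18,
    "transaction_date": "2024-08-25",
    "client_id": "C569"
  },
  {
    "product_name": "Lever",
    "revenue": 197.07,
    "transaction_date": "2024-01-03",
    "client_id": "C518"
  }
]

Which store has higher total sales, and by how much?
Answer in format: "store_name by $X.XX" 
store_west by $827.57

Schema mapping: "total_sale" (store_central) = "revenue" (store_west) = sale amount

Total for store_central: 1452.64
Total for store_west: 2280.21

Difference: |1452.64 - 2280.21| = 827.57
store_west has higher sales by $827.57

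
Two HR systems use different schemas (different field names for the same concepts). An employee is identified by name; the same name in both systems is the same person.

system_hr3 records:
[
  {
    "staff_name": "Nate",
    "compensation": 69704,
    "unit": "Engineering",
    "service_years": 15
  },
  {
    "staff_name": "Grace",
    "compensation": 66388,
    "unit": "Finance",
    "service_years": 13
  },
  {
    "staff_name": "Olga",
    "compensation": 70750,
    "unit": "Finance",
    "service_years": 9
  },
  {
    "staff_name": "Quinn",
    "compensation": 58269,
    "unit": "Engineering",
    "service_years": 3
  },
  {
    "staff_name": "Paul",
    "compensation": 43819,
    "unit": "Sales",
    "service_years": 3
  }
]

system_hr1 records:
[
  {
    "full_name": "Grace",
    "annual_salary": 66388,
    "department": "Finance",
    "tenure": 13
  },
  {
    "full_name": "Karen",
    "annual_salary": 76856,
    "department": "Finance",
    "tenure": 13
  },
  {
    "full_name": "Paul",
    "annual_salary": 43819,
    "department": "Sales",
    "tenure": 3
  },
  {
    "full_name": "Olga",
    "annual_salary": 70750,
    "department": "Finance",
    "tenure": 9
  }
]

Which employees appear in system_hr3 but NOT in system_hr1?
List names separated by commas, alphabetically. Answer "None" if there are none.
Nate, Quinn

Schema mapping: "staff_name" (system_hr3) = "full_name" (system_hr1) = employee name

Names in system_hr3: ['Grace', 'Nate', 'Olga', 'Paul', 'Quinn']
Names in system_hr1: ['Grace', 'Karen', 'Olga', 'Paul']

In system_hr3 but not system_hr1: ['Nate', 'Quinn']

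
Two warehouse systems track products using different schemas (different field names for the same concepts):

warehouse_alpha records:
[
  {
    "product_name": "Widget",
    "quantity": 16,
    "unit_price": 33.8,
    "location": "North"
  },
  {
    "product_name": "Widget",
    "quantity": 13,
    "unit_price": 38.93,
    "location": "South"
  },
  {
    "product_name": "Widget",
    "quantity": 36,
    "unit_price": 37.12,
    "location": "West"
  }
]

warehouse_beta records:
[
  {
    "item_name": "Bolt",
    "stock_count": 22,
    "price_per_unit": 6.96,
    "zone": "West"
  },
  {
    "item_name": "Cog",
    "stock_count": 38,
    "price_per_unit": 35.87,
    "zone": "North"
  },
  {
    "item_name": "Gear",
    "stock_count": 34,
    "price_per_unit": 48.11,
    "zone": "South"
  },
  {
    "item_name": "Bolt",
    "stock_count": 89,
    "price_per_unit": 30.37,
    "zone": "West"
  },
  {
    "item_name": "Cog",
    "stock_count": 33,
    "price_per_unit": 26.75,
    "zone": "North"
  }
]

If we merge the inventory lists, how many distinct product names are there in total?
4

Schema mapping: "product_name" (warehouse_alpha) = "item_name" (warehouse_beta) = product name

Products in warehouse_alpha: ['Widget']
Products in warehouse_beta: ['Bolt', 'Cog', 'Gear']

Union (unique products): ['Bolt', 'Cog', 'Gear', 'Widget']
Count: 4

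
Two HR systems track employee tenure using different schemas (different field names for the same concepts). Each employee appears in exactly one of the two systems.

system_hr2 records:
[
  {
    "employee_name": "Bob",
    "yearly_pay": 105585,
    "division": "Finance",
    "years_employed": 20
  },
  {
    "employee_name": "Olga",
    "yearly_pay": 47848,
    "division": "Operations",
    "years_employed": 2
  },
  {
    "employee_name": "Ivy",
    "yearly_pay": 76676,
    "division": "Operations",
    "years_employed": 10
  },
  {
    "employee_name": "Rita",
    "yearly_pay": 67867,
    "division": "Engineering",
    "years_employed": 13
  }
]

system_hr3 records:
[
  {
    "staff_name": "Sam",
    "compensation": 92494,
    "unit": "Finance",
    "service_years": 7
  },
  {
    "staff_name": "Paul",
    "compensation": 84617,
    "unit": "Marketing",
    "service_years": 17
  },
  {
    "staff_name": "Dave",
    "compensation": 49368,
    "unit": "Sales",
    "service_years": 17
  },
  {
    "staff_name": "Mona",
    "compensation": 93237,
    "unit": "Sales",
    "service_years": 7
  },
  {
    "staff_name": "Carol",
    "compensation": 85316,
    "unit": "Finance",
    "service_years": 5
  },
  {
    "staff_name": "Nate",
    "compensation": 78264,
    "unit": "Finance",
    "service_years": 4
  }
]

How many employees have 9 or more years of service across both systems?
5

Reconcile schemas: "years_employed" (system_hr2) = "service_years" (system_hr3) = years of service

From system_hr2: 3 employees with >= 9 years
From system_hr3: 2 employees with >= 9 years

Total: 3 + 2 = 5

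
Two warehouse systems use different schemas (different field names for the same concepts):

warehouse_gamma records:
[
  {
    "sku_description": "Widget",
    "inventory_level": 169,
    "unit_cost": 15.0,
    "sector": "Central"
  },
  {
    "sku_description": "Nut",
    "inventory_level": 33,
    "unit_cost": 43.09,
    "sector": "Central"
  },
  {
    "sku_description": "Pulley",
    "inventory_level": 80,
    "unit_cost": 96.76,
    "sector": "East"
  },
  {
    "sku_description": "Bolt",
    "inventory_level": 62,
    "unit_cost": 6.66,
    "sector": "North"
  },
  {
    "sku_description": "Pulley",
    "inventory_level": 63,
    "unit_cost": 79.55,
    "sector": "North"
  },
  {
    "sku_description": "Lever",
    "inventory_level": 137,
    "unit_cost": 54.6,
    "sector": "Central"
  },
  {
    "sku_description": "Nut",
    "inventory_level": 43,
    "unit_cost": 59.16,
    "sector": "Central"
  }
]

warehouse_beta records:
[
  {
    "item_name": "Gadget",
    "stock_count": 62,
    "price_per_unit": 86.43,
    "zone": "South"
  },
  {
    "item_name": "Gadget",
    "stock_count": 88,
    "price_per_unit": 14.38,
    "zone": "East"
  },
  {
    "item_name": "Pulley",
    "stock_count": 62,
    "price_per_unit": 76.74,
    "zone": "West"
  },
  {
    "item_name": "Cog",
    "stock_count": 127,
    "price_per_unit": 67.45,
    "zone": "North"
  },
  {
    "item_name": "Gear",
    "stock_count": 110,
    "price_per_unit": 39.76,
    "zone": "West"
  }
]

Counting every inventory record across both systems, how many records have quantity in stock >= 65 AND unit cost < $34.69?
2

Schema mappings:
- "inventory_level" (warehouse_gamma) = "stock_count" (warehouse_beta) = quantity
- "unit_cost" (warehouse_gamma) = "price_per_unit" (warehouse_beta) = unit cost

Records meeting both conditions in warehouse_gamma: 1
Records meeting both conditions in warehouse_beta: 1

Total: 1 + 1 = 2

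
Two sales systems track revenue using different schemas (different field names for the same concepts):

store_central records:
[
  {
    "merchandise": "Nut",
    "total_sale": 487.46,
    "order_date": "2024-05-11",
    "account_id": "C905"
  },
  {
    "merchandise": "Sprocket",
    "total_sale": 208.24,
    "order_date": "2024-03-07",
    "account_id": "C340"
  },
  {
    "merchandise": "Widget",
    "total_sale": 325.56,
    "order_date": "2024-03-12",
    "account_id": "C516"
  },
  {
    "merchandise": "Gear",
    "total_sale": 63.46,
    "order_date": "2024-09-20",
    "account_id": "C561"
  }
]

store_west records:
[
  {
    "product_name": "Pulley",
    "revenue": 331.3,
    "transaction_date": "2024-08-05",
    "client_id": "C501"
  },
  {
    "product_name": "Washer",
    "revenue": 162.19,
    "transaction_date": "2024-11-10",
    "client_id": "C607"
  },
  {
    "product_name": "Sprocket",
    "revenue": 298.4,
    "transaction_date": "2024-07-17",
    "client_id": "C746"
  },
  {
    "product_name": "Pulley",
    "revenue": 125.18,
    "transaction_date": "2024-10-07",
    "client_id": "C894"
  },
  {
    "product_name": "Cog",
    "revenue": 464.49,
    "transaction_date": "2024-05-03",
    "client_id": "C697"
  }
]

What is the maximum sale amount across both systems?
487.46

Reconcile: "total_sale" (store_central) = "revenue" (store_west) = sale amount

Maximum in store_central: 487.46
Maximum in store_west: 464.49

Overall maximum: max(487.46, 464.49) = 487.46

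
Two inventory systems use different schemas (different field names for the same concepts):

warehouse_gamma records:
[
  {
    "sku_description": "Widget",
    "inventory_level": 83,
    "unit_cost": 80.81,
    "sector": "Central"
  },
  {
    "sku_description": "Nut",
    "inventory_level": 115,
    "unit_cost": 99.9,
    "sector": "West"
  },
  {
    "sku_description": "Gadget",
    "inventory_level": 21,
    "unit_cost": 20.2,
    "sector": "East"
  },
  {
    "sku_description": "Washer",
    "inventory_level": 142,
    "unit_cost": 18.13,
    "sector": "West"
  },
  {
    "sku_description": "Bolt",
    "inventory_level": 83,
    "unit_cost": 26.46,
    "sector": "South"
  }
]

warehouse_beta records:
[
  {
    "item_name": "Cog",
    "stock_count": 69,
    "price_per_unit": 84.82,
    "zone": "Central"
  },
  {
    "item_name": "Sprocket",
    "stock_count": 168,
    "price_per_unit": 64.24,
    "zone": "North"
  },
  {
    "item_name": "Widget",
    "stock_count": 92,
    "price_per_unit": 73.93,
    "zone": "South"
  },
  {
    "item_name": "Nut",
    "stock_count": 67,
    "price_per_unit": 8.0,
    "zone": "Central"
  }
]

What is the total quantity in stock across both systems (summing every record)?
840

To reconcile these schemas, identify the field holding the quantity in stock in each system:
1. In warehouse_gamma it is "inventory_level"
2. In warehouse_beta it is "stock_count"

From warehouse_gamma: 83 + 115 + 21 + 142 + 83 = 444
From warehouse_beta: 69 + 168 + 92 + 67 = 396

Total: 444 + 396 = 840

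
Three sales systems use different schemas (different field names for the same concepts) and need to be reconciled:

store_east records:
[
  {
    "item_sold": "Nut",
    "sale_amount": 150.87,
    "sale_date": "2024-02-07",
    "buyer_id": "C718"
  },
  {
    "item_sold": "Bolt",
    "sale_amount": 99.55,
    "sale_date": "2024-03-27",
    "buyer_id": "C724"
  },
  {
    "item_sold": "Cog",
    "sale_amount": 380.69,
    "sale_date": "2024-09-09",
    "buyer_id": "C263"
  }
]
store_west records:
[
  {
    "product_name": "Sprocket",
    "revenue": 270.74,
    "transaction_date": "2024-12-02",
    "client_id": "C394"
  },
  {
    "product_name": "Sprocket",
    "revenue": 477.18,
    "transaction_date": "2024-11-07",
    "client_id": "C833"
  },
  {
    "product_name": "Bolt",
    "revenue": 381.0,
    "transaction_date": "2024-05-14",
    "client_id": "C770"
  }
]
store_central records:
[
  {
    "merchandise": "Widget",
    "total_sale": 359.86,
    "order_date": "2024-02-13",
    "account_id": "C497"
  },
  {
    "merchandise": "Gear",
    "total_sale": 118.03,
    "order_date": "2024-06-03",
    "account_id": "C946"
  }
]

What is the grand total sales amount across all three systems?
2237.92

Schema reconciliation - all amount fields map to sale amount:

store_east (sale_amount): 631.11
store_west (revenue): 1128.92
store_central (total_sale): 477.89

Grand total: 2237.92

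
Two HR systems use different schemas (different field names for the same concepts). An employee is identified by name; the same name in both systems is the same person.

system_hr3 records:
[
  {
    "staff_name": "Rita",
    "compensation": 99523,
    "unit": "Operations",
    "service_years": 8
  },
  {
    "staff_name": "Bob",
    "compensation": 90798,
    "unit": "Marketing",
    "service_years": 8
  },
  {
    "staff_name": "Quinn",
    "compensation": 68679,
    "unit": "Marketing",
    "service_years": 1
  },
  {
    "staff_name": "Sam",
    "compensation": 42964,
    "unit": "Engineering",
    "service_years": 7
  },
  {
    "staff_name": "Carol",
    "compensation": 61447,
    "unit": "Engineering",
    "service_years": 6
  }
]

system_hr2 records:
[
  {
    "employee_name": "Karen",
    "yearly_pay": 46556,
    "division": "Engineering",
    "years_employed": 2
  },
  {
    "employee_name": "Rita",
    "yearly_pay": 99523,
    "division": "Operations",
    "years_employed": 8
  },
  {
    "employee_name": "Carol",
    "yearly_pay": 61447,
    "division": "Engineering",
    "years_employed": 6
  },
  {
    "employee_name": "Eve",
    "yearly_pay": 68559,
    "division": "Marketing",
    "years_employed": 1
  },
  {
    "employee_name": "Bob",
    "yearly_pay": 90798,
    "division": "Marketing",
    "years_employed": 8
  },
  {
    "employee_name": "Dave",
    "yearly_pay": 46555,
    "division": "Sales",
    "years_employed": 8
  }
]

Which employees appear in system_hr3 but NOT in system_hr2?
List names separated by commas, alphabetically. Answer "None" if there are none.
Quinn, Sam

Schema mapping: "staff_name" (system_hr3) = "employee_name" (system_hr2) = employee name

Names in system_hr3: ['Bob', 'Carol', 'Quinn', 'Rita', 'Sam']
Names in system_hr2: ['Bob', 'Carol', 'Dave', 'Eve', 'Karen', 'Rita']

In system_hr3 but not system_hr2: ['Quinn', 'Sam']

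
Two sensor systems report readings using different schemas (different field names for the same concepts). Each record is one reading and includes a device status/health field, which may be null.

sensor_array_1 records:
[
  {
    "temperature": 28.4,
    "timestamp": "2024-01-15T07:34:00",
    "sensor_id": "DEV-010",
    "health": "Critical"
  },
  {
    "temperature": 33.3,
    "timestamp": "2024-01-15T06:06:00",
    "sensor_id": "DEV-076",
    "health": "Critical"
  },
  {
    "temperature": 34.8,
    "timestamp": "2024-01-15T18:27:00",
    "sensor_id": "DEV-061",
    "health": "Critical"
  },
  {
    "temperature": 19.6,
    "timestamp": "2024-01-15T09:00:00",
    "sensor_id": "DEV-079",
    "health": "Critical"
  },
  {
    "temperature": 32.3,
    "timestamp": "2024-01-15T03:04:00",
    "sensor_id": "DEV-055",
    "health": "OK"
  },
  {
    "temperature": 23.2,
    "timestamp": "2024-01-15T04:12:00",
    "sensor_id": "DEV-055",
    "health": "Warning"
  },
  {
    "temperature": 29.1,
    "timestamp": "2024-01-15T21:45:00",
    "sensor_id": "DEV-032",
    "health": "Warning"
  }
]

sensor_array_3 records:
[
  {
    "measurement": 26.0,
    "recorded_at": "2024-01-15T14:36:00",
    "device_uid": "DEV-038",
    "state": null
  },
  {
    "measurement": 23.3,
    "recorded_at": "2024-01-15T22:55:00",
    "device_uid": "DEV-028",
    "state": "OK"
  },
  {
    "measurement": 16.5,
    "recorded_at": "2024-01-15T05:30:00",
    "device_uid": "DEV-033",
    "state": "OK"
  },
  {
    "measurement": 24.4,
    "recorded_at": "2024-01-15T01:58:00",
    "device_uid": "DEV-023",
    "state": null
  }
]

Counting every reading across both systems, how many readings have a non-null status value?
9

Schema mapping: "health" (sensor_array_1) = "state" (sensor_array_3) = status

Non-null in sensor_array_1: 7
Non-null in sensor_array_3: 2

Total non-null: 7 + 2 = 9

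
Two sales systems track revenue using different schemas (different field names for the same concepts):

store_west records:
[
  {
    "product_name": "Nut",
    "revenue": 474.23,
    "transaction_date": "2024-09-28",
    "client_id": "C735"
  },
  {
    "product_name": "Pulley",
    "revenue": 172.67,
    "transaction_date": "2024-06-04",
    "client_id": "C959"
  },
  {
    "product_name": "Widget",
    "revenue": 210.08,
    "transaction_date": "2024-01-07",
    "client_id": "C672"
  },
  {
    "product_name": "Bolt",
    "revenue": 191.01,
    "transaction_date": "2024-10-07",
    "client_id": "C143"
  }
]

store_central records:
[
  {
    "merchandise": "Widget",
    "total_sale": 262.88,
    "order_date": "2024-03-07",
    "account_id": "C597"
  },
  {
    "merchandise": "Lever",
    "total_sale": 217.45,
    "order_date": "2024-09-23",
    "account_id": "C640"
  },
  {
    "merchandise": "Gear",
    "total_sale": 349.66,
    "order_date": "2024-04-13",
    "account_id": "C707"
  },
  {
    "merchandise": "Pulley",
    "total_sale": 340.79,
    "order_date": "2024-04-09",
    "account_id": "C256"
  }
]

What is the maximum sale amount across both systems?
474.23

Reconcile: "revenue" (store_west) = "total_sale" (store_central) = sale amount

Maximum in store_west: 474.23
Maximum in store_central: 349.66

Overall maximum: max(474.23, 349.66) = 474.23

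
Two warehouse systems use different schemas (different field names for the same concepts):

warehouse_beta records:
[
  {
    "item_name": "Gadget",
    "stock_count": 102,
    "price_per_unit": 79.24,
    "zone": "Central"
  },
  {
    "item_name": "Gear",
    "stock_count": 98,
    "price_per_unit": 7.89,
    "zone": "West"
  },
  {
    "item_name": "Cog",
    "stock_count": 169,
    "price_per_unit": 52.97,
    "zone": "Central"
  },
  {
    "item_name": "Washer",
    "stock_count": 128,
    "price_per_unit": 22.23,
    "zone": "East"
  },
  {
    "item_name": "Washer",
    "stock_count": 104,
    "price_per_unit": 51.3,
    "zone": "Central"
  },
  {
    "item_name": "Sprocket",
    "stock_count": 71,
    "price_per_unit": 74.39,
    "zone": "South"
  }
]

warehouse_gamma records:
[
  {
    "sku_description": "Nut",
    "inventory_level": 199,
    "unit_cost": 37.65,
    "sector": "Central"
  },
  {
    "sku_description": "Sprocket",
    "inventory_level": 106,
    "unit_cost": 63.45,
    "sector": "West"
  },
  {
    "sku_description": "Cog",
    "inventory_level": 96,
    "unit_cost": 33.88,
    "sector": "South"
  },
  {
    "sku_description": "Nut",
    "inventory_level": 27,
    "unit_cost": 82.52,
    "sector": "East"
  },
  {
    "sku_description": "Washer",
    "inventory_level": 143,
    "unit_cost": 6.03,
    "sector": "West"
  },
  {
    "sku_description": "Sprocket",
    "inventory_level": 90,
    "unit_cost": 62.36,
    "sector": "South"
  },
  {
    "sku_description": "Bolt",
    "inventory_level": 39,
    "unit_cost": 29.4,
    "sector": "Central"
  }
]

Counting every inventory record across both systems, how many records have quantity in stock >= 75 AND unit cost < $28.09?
3

Schema mappings:
- "stock_count" (warehouse_beta) = "inventory_level" (warehouse_gamma) = quantity
- "price_per_unit" (warehouse_beta) = "unit_cost" (warehouse_gamma) = unit cost

Records meeting both conditions in warehouse_beta: 2
Records meeting both conditions in warehouse_gamma: 1

Total: 2 + 1 = 3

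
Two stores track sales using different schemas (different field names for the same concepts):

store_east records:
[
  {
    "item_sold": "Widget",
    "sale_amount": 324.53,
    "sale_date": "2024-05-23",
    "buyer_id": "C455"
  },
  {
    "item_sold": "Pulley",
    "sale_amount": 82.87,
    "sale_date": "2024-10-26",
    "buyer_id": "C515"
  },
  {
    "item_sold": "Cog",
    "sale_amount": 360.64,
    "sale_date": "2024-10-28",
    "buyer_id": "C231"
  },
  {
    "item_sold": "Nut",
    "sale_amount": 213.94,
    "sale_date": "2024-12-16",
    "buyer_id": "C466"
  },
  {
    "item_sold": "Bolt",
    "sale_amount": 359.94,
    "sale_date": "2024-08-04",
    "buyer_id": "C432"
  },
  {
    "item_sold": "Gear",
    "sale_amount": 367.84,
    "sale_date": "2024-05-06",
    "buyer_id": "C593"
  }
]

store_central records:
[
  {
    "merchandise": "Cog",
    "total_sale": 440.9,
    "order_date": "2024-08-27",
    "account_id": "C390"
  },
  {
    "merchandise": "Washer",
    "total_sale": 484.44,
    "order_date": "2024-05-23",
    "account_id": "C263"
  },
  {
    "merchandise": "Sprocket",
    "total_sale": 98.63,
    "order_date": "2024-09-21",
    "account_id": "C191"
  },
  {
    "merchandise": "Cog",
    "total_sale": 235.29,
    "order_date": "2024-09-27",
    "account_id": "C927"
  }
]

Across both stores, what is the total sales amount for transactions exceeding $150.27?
2787.52

Schema mapping: "sale_amount" (store_east) = "total_sale" (store_central) = sale amount

Sum of sales > $150.27 in store_east: 1626.89
Sum of sales > $150.27 in store_central: 1160.63

Total: 1626.89 + 1160.63 = 2787.52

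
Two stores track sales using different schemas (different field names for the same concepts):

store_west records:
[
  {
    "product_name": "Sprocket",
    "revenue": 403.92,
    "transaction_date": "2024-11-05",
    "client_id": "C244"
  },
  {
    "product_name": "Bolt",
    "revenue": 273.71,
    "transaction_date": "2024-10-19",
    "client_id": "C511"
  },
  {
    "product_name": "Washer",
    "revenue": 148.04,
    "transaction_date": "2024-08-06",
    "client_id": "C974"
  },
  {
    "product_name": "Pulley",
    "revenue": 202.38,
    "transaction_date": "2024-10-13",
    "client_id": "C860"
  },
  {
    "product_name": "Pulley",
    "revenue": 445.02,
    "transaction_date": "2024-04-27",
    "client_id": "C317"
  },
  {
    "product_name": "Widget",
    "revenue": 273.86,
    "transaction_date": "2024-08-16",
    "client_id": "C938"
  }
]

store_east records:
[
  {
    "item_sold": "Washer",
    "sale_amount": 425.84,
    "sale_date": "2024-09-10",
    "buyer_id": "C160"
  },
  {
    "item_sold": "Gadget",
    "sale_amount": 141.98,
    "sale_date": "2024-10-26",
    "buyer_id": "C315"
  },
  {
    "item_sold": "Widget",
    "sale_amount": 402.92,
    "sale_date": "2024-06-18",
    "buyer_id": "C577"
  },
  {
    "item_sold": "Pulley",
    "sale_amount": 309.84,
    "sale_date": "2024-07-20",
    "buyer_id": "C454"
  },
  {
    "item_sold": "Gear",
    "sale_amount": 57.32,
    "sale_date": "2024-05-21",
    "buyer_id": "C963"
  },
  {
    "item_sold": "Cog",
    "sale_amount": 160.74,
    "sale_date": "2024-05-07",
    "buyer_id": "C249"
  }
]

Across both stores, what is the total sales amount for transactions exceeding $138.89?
3188.25

Schema mapping: "revenue" (store_west) = "sale_amount" (store_east) = sale amount

Sum of sales > $138.89 in store_west: 1746.93
Sum of sales > $138.89 in store_east: 1441.32

Total: 1746.93 + 1441.32 = 3188.25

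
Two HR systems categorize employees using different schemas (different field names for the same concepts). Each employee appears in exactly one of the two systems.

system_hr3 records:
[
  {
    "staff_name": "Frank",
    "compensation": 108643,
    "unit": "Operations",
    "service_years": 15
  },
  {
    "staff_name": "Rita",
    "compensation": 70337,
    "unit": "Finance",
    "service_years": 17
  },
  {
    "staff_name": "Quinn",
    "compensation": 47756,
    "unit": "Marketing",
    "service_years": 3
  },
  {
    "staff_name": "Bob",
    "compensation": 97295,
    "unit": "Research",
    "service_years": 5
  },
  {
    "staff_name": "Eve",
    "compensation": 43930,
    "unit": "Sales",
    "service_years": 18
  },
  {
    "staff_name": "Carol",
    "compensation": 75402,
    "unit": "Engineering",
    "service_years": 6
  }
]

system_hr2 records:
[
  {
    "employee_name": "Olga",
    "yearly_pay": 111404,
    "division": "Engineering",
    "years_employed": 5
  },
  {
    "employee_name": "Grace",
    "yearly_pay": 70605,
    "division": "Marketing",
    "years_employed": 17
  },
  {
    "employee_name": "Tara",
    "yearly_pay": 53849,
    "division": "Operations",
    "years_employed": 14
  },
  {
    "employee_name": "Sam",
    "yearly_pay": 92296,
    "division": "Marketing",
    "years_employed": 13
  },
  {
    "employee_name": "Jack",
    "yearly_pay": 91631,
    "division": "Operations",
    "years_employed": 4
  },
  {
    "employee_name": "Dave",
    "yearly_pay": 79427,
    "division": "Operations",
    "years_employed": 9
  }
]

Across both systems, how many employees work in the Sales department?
1

Schema mapping: "unit" (system_hr3) = "division" (system_hr2) = department

Sales employees in system_hr3: 1
Sales employees in system_hr2: 0

Total in Sales: 1 + 0 = 1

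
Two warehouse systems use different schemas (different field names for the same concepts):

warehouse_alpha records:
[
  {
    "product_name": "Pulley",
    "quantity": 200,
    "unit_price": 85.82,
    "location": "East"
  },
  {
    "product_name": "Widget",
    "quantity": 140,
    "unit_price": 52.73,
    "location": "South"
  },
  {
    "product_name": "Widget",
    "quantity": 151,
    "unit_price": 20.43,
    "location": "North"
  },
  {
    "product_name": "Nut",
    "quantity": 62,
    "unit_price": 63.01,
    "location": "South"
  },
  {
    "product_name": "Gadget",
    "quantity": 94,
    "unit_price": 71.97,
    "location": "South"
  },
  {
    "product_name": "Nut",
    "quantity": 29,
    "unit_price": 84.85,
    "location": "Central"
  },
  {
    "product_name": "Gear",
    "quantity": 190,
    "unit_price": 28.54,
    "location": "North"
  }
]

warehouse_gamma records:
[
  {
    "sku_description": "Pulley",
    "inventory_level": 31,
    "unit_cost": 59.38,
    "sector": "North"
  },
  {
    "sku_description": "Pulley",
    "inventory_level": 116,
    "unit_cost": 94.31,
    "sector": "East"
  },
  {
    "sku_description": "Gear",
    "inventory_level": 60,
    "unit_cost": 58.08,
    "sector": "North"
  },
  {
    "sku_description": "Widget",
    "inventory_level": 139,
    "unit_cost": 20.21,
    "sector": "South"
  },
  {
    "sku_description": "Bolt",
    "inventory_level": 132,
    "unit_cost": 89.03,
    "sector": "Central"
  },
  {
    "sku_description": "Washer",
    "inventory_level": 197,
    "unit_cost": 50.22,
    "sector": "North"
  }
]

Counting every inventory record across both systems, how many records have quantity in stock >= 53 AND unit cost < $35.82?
3

Schema mappings:
- "quantity" (warehouse_alpha) = "inventory_level" (warehouse_gamma) = quantity
- "unit_price" (warehouse_alpha) = "unit_cost" (warehouse_gamma) = unit cost

Records meeting both conditions in warehouse_alpha: 2
Records meeting both conditions in warehouse_gamma: 1

Total: 2 + 1 = 3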